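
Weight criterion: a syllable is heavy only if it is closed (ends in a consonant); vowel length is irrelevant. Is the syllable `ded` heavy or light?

`ded`: short vowel, closed (coda /d/). Closed (coda /d/) → heavy.

heavy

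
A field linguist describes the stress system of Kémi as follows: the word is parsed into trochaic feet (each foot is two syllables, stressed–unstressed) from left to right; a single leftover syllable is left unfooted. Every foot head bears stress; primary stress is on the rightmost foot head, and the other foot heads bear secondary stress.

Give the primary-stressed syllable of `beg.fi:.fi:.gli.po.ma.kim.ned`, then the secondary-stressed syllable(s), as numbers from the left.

Parse left to right into trochaic (ˈσσ) feet: (ˈbeg.fi:) (ˈfi:.gli) (ˈpo.ma) (ˈkim.ned).
Foot heads (stressed positions): 1, 3, 5, 7.
End Rule Rightmost: primary stress on the rightmost head = syllable 7.
Secondary stress on 1, 3, 5: ˌbeg.fi:.ˌfi:.gli.ˌpo.ma.ˈkim.ned.

primary 7, secondary 1, 3, 5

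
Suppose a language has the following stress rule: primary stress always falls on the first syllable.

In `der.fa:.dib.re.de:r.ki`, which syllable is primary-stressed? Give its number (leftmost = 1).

The word has 6 syllables; the first syllable is syllable 1 (der).
Primary stress: syllable 1 → ˈder.fa:.dib.re.de:r.ki.

1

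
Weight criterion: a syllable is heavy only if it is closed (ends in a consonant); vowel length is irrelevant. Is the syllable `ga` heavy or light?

`ga`: short vowel, open (no coda). Open (no coda) → light.

light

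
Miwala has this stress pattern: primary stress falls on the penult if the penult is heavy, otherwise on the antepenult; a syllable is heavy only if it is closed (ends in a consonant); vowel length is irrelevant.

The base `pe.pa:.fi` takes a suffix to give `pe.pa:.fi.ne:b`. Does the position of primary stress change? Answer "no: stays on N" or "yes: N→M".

Base `pe.pa:.fi` (3 syllables):
  Weights: 1 pe L, 2 pa: L, 3 fi L.
  The penult (syllable 2, pa:) is light, so stress falls on the antepenult (syllable 1, pe).
  → primary stress on syllable 1.
Suffixed `pe.pa:.fi.ne:b` (4 syllables):
  Weights: 2 pa: L, 3 fi L, 4 ne:b H.
  The penult (syllable 3, fi) is light, so stress falls on the antepenult (syllable 2, pa:).
  → primary stress on syllable 2.

yes: 1→2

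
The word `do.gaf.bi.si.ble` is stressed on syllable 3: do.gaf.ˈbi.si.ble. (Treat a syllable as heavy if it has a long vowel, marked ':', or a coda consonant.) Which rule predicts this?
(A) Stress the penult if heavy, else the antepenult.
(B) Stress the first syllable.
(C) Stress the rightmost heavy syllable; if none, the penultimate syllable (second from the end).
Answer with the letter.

A

Rule A → syllable 3 ✓.
Rule B → syllable 1 (observed: 3).
Rule C → syllable 2 (observed: 3).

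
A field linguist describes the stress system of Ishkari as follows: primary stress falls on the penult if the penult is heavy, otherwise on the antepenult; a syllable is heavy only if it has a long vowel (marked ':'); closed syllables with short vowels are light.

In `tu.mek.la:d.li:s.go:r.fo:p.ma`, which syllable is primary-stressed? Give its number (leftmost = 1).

6

Weights: 5 go:r H, 6 fo:p H, 7 ma L.
The penult (syllable 6, fo:p) is heavy, so it takes stress.
Primary stress: syllable 6 → tu.mek.la:d.li:s.go:r.ˈfo:p.ma.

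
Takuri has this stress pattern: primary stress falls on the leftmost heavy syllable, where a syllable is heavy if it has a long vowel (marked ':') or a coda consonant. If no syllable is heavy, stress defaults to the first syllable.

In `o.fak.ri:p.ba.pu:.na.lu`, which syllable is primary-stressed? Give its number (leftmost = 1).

Weights: 1 o L, 2 fak H, 3 ri:p H, 4 ba L, 5 pu: H, 6 na L, 7 lu L.
Heavy syllables in the domain: 2, 3, 5. The leftmost is syllable 2 (fak).
Primary stress: syllable 2 → o.ˈfak.ri:p.ba.pu:.na.lu.

2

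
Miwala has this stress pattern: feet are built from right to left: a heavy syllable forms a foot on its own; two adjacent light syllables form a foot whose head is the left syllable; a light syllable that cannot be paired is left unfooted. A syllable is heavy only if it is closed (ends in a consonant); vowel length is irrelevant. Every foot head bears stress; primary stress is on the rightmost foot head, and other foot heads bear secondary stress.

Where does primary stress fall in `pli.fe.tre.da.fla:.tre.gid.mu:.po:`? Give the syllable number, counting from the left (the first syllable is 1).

8

Weights: 1 pli L, 2 fe L, 3 tre L, 4 da L, 5 fla: L, 6 tre L, 7 gid H, 8 mu: L, 9 po: L.
Parse right to left (heavy = foot alone; LL = one foot; stranded L unfooted): (ˈpli.fe) (ˈtre.da) (ˈfla:.tre) (ˈgid) (ˈmu:.po:).
Foot heads: 1, 3, 5, 7, 8.
Primary stress on the rightmost head = syllable 8.
Primary stress: syllable 8 → pli.fe.tre.da.fla:.tre.gid.ˈmu:.po:.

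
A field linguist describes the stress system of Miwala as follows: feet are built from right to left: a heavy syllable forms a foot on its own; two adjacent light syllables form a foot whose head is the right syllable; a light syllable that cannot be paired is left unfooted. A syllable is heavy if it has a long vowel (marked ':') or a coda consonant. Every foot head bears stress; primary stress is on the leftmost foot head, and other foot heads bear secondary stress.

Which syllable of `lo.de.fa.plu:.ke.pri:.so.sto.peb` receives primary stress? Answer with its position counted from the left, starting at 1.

Weights: 1 lo L, 2 de L, 3 fa L, 4 plu: H, 5 ke L, 6 pri: H, 7 so L, 8 sto L, 9 peb H.
Parse right to left (heavy = foot alone; LL = one foot; stranded L unfooted): lo (de.ˈfa) (ˈplu:) ke (ˈpri:) (so.ˈsto) (ˈpeb).
Foot heads: 3, 4, 6, 8, 9.
Primary stress on the leftmost head = syllable 3.
Primary stress: syllable 3 → lo.de.ˈfa.plu:.ke.pri:.so.sto.peb.

3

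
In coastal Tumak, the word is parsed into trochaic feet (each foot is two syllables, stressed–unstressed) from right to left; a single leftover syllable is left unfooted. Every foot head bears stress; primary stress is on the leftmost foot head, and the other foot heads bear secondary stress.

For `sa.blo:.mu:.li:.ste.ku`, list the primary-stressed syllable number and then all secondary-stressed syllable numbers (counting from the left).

Parse right to left into trochaic (ˈσσ) feet: (ˈsa.blo:) (ˈmu:.li:) (ˈste.ku).
Foot heads (stressed positions): 1, 3, 5.
End Rule Leftmost: primary stress on the leftmost head = syllable 1.
Secondary stress on 3, 5: ˈsa.blo:.ˌmu:.li:.ˌste.ku.

primary 1, secondary 3, 5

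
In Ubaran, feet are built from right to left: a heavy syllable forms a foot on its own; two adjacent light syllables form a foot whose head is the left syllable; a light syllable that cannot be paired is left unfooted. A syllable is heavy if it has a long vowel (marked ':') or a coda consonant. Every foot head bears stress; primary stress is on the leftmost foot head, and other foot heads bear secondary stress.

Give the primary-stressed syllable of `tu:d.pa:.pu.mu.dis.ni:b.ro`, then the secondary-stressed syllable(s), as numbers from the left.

Weights: 1 tu:d H, 2 pa: H, 3 pu L, 4 mu L, 5 dis H, 6 ni:b H, 7 ro L.
Parse right to left (heavy = foot alone; LL = one foot; stranded L unfooted): (ˈtu:d) (ˈpa:) (ˈpu.mu) (ˈdis) (ˈni:b) ro.
Foot heads: 1, 2, 3, 5, 6.
Primary stress on the leftmost head = syllable 1.
Secondary stress on 2, 3, 5, 6: ˈtu:d.ˌpa:.ˌpu.mu.ˌdis.ˌni:b.ro.

primary 1, secondary 2, 3, 5, 6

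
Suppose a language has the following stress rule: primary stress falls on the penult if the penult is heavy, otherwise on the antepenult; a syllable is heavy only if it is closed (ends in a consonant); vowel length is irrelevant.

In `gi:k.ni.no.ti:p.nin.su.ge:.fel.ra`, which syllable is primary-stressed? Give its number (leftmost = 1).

Weights: 7 ge: L, 8 fel H, 9 ra L.
The penult (syllable 8, fel) is heavy, so it takes stress.
Primary stress: syllable 8 → gi:k.ni.no.ti:p.nin.su.ge:.ˈfel.ra.

8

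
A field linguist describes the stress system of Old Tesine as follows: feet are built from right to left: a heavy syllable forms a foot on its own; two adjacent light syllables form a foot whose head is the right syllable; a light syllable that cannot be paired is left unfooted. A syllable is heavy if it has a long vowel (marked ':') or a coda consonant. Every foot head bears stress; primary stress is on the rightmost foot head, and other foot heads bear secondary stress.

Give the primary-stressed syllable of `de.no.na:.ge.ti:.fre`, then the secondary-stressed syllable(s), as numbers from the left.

Weights: 1 de L, 2 no L, 3 na: H, 4 ge L, 5 ti: H, 6 fre L.
Parse right to left (heavy = foot alone; LL = one foot; stranded L unfooted): (de.ˈno) (ˈna:) ge (ˈti:) fre.
Foot heads: 2, 3, 5.
Primary stress on the rightmost head = syllable 5.
Secondary stress on 2, 3: de.ˌno.ˌna:.ge.ˈti:.fre.

primary 5, secondary 2, 3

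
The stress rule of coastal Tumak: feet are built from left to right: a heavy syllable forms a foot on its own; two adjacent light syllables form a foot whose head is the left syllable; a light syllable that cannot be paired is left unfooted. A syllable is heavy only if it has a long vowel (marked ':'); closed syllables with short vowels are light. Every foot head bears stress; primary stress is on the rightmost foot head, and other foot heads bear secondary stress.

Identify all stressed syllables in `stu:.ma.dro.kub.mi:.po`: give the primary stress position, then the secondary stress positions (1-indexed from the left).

Weights: 1 stu: H, 2 ma L, 3 dro L, 4 kub L, 5 mi: H, 6 po L.
Parse left to right (heavy = foot alone; LL = one foot; stranded L unfooted): (ˈstu:) (ˈma.dro) kub (ˈmi:) po.
Foot heads: 1, 2, 5.
Primary stress on the rightmost head = syllable 5.
Secondary stress on 1, 2: ˌstu:.ˌma.dro.kub.ˈmi:.po.

primary 5, secondary 1, 2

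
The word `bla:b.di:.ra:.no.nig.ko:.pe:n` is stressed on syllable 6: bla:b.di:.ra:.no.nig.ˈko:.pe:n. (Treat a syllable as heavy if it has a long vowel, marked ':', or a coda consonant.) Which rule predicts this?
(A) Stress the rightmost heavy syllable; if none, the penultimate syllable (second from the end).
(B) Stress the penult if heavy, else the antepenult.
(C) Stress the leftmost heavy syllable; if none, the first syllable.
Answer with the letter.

B

Rule A → syllable 7 (observed: 6).
Rule B → syllable 6 ✓.
Rule C → syllable 1 (observed: 6).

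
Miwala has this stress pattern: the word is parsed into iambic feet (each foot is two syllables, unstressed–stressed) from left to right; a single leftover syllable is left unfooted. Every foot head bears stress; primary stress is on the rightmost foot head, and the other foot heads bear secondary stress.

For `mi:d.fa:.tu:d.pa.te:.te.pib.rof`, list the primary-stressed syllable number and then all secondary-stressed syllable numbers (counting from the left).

Parse left to right into iambic (σˈσ) feet: (mi:d.ˈfa:) (tu:d.ˈpa) (te:.ˈte) (pib.ˈrof).
Foot heads (stressed positions): 2, 4, 6, 8.
End Rule Rightmost: primary stress on the rightmost head = syllable 8.
Secondary stress on 2, 4, 6: mi:d.ˌfa:.tu:d.ˌpa.te:.ˌte.pib.ˈrof.

primary 8, secondary 2, 4, 6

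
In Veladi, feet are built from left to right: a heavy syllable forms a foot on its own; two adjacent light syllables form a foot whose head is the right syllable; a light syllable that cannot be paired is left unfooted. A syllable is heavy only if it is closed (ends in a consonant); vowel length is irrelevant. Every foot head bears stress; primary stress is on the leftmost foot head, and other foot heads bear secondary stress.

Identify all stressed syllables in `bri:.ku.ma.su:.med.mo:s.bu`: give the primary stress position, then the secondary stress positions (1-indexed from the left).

primary 2, secondary 4, 5, 6

Weights: 1 bri: L, 2 ku L, 3 ma L, 4 su: L, 5 med H, 6 mo:s H, 7 bu L.
Parse left to right (heavy = foot alone; LL = one foot; stranded L unfooted): (bri:.ˈku) (ma.ˈsu:) (ˈmed) (ˈmo:s) bu.
Foot heads: 2, 4, 5, 6.
Primary stress on the leftmost head = syllable 2.
Secondary stress on 4, 5, 6: bri:.ˈku.ma.ˌsu:.ˌmed.ˌmo:s.bu.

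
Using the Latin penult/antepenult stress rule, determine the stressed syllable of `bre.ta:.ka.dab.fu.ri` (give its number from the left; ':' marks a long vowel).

4

Classical Latin: stress the penult if heavy (long vowel or closed), else the antepenult.
Weights: 4 dab H, 5 fu L, 6 ri L.
The penult (syllable 5, fu) is light, so stress falls on the antepenult (syllable 4, dab).
Stress on syllable 4: bre.ta:.ka.ˈdab.fu.ri.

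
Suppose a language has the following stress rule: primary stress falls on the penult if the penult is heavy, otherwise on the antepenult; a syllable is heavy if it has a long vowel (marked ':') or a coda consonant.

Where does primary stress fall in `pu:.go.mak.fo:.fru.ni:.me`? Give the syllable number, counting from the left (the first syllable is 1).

Weights: 5 fru L, 6 ni: H, 7 me L.
The penult (syllable 6, ni:) is heavy, so it takes stress.
Primary stress: syllable 6 → pu:.go.mak.fo:.fru.ˈni:.me.

6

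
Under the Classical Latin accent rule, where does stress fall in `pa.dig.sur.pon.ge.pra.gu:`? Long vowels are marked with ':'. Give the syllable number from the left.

5

Classical Latin: stress the penult if heavy (long vowel or closed), else the antepenult.
Weights: 5 ge L, 6 pra L, 7 gu: H.
The penult (syllable 6, pra) is light, so stress falls on the antepenult (syllable 5, ge).
Stress on syllable 5: pa.dig.sur.pon.ˈge.pra.gu:.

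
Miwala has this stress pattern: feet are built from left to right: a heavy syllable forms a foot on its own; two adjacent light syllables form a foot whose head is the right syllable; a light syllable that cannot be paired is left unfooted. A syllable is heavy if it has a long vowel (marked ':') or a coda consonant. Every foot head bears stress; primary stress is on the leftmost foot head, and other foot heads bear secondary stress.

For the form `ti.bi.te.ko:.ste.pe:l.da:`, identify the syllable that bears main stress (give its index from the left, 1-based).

Weights: 1 ti L, 2 bi L, 3 te L, 4 ko: H, 5 ste L, 6 pe:l H, 7 da: H.
Parse left to right (heavy = foot alone; LL = one foot; stranded L unfooted): (ti.ˈbi) te (ˈko:) ste (ˈpe:l) (ˈda:).
Foot heads: 2, 4, 6, 7.
Primary stress on the leftmost head = syllable 2.
Primary stress: syllable 2 → ti.ˈbi.te.ko:.ste.pe:l.da:.

2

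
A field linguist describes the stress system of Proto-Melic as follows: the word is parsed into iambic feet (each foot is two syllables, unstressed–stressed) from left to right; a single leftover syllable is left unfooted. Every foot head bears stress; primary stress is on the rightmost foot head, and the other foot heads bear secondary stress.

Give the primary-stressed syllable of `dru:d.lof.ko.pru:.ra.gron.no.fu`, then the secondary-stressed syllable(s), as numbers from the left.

primary 8, secondary 2, 4, 6

Parse left to right into iambic (σˈσ) feet: (dru:d.ˈlof) (ko.ˈpru:) (ra.ˈgron) (no.ˈfu).
Foot heads (stressed positions): 2, 4, 6, 8.
End Rule Rightmost: primary stress on the rightmost head = syllable 8.
Secondary stress on 2, 4, 6: dru:d.ˌlof.ko.ˌpru:.ra.ˌgron.no.ˈfu.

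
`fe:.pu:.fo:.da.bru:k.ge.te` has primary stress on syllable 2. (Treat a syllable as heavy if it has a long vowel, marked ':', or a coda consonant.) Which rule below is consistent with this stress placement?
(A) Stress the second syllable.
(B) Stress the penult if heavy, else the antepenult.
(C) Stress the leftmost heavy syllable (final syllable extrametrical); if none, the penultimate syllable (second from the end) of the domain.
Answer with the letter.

A

Rule A → syllable 2 ✓.
Rule B → syllable 5 (observed: 2).
Rule C → syllable 1 (observed: 2).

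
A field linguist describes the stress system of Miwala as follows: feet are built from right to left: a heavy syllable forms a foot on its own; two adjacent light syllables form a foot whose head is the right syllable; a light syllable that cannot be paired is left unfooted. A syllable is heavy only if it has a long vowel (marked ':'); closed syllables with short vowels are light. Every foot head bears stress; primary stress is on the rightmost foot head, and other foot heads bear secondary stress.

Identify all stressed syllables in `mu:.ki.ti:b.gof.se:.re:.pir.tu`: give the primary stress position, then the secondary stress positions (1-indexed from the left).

primary 8, secondary 1, 3, 5, 6

Weights: 1 mu: H, 2 ki L, 3 ti:b H, 4 gof L, 5 se: H, 6 re: H, 7 pir L, 8 tu L.
Parse right to left (heavy = foot alone; LL = one foot; stranded L unfooted): (ˈmu:) ki (ˈti:b) gof (ˈse:) (ˈre:) (pir.ˈtu).
Foot heads: 1, 3, 5, 6, 8.
Primary stress on the rightmost head = syllable 8.
Secondary stress on 1, 3, 5, 6: ˌmu:.ki.ˌti:b.gof.ˌse:.ˌre:.pir.ˈtu.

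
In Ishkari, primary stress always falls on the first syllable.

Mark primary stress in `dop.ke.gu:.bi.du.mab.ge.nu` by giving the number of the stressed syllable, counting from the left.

1

The word has 8 syllables; the first syllable is syllable 1 (dop).
Primary stress: syllable 1 → ˈdop.ke.gu:.bi.du.mab.ge.nu.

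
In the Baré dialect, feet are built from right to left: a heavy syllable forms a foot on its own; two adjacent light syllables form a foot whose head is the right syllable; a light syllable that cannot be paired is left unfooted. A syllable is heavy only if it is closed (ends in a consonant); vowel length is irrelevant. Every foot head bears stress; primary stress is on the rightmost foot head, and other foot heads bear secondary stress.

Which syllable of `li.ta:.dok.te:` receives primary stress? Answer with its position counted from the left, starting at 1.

3

Weights: 1 li L, 2 ta: L, 3 dok H, 4 te: L.
Parse right to left (heavy = foot alone; LL = one foot; stranded L unfooted): (li.ˈta:) (ˈdok) te:.
Foot heads: 2, 3.
Primary stress on the rightmost head = syllable 3.
Primary stress: syllable 3 → li.ta:.ˈdok.te:.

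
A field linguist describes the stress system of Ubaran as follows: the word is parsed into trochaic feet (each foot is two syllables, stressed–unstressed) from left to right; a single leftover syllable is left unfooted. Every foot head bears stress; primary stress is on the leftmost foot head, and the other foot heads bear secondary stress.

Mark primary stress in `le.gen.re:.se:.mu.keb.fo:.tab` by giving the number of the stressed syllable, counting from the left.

Parse left to right into trochaic (ˈσσ) feet: (ˈle.gen) (ˈre:.se:) (ˈmu.keb) (ˈfo:.tab).
Foot heads (stressed positions): 1, 3, 5, 7.
End Rule Leftmost: primary stress on the leftmost head = syllable 1.
Primary stress: syllable 1 → ˈle.gen.re:.se:.mu.keb.fo:.tab.

1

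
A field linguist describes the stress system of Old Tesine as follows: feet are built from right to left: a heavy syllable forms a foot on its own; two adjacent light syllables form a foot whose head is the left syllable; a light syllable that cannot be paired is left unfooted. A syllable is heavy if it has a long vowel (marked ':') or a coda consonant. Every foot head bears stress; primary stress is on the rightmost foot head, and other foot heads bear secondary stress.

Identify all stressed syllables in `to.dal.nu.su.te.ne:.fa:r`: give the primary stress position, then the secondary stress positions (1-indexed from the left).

primary 7, secondary 2, 4, 6

Weights: 1 to L, 2 dal H, 3 nu L, 4 su L, 5 te L, 6 ne: H, 7 fa:r H.
Parse right to left (heavy = foot alone; LL = one foot; stranded L unfooted): to (ˈdal) nu (ˈsu.te) (ˈne:) (ˈfa:r).
Foot heads: 2, 4, 6, 7.
Primary stress on the rightmost head = syllable 7.
Secondary stress on 2, 4, 6: to.ˌdal.nu.ˌsu.te.ˌne:.ˈfa:r.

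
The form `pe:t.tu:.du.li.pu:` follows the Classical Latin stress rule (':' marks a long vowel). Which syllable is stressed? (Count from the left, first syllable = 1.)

Classical Latin: stress the penult if heavy (long vowel or closed), else the antepenult.
Weights: 3 du L, 4 li L, 5 pu: H.
The penult (syllable 4, li) is light, so stress falls on the antepenult (syllable 3, du).
Stress on syllable 3: pe:t.tu:.ˈdu.li.pu:.

3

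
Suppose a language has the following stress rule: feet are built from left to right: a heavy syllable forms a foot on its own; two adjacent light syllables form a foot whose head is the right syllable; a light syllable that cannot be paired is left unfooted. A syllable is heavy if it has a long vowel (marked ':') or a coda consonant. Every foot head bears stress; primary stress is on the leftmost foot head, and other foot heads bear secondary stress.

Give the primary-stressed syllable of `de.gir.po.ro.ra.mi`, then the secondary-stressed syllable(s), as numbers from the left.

primary 2, secondary 4, 6

Weights: 1 de L, 2 gir H, 3 po L, 4 ro L, 5 ra L, 6 mi L.
Parse left to right (heavy = foot alone; LL = one foot; stranded L unfooted): de (ˈgir) (po.ˈro) (ra.ˈmi).
Foot heads: 2, 4, 6.
Primary stress on the leftmost head = syllable 2.
Secondary stress on 4, 6: de.ˈgir.po.ˌro.ra.ˌmi.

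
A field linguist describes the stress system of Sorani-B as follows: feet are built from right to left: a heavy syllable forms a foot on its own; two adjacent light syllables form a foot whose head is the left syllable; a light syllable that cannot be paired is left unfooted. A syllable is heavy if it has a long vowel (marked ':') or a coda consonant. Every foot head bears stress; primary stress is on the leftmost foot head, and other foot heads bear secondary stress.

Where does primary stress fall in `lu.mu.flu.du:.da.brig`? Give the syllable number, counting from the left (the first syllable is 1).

Weights: 1 lu L, 2 mu L, 3 flu L, 4 du: H, 5 da L, 6 brig H.
Parse right to left (heavy = foot alone; LL = one foot; stranded L unfooted): lu (ˈmu.flu) (ˈdu:) da (ˈbrig).
Foot heads: 2, 4, 6.
Primary stress on the leftmost head = syllable 2.
Primary stress: syllable 2 → lu.ˈmu.flu.du:.da.brig.

2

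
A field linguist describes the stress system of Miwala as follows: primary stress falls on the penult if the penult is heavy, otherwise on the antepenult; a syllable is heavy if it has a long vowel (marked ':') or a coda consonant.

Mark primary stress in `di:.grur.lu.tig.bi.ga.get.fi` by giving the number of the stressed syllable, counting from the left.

Weights: 6 ga L, 7 get H, 8 fi L.
The penult (syllable 7, get) is heavy, so it takes stress.
Primary stress: syllable 7 → di:.grur.lu.tig.bi.ga.ˈget.fi.

7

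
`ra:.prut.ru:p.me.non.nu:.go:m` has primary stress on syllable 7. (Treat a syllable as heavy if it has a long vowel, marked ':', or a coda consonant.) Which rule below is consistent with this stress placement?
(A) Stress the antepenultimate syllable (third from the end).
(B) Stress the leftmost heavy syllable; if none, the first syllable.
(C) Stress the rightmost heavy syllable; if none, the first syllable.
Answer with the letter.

C

Rule A → syllable 5 (observed: 7).
Rule B → syllable 1 (observed: 7).
Rule C → syllable 7 ✓.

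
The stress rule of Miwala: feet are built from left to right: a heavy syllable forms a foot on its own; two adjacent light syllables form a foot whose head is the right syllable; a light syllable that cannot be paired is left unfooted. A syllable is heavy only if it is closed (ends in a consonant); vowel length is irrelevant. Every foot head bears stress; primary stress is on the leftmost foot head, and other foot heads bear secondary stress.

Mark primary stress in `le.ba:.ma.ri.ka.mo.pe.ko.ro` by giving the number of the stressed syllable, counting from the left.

Weights: 1 le L, 2 ba: L, 3 ma L, 4 ri L, 5 ka L, 6 mo L, 7 pe L, 8 ko L, 9 ro L.
Parse left to right (heavy = foot alone; LL = one foot; stranded L unfooted): (le.ˈba:) (ma.ˈri) (ka.ˈmo) (pe.ˈko) ro.
Foot heads: 2, 4, 6, 8.
Primary stress on the leftmost head = syllable 2.
Primary stress: syllable 2 → le.ˈba:.ma.ri.ka.mo.pe.ko.ro.

2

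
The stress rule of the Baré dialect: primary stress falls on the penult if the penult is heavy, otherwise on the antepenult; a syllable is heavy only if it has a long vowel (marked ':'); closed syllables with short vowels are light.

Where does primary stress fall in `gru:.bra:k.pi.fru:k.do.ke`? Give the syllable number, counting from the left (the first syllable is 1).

Weights: 4 fru:k H, 5 do L, 6 ke L.
The penult (syllable 5, do) is light, so stress falls on the antepenult (syllable 4, fru:k).
Primary stress: syllable 4 → gru:.bra:k.pi.ˈfru:k.do.ke.

4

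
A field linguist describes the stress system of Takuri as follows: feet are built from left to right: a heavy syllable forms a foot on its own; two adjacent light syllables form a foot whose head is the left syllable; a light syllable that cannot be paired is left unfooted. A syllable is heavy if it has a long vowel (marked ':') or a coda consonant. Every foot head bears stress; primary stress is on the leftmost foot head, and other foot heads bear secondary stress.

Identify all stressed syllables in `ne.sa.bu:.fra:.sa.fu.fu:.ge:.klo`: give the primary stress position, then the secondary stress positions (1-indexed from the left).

primary 1, secondary 3, 4, 5, 7, 8

Weights: 1 ne L, 2 sa L, 3 bu: H, 4 fra: H, 5 sa L, 6 fu L, 7 fu: H, 8 ge: H, 9 klo L.
Parse left to right (heavy = foot alone; LL = one foot; stranded L unfooted): (ˈne.sa) (ˈbu:) (ˈfra:) (ˈsa.fu) (ˈfu:) (ˈge:) klo.
Foot heads: 1, 3, 4, 5, 7, 8.
Primary stress on the leftmost head = syllable 1.
Secondary stress on 3, 4, 5, 7, 8: ˈne.sa.ˌbu:.ˌfra:.ˌsa.fu.ˌfu:.ˌge:.klo.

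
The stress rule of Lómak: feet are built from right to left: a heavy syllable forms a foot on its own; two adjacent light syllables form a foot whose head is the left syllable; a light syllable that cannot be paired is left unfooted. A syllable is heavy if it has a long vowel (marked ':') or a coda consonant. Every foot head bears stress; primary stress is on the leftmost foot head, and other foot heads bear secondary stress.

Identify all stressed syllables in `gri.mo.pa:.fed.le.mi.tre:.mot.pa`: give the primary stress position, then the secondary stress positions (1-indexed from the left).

primary 1, secondary 3, 4, 5, 7, 8

Weights: 1 gri L, 2 mo L, 3 pa: H, 4 fed H, 5 le L, 6 mi L, 7 tre: H, 8 mot H, 9 pa L.
Parse right to left (heavy = foot alone; LL = one foot; stranded L unfooted): (ˈgri.mo) (ˈpa:) (ˈfed) (ˈle.mi) (ˈtre:) (ˈmot) pa.
Foot heads: 1, 3, 4, 5, 7, 8.
Primary stress on the leftmost head = syllable 1.
Secondary stress on 3, 4, 5, 7, 8: ˈgri.mo.ˌpa:.ˌfed.ˌle.mi.ˌtre:.ˌmot.pa.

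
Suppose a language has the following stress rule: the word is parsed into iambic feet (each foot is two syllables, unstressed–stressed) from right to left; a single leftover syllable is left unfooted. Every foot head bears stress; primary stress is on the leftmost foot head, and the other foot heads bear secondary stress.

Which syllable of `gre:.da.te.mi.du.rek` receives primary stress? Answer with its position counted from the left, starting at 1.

Parse right to left into iambic (σˈσ) feet: (gre:.ˈda) (te.ˈmi) (du.ˈrek).
Foot heads (stressed positions): 2, 4, 6.
End Rule Leftmost: primary stress on the leftmost head = syllable 2.
Primary stress: syllable 2 → gre:.ˈda.te.mi.du.rek.

2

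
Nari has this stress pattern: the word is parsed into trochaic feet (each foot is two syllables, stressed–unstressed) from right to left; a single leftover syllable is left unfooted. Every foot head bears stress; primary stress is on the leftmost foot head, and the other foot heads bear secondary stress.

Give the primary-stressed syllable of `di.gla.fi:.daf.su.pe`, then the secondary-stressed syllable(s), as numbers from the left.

Parse right to left into trochaic (ˈσσ) feet: (ˈdi.gla) (ˈfi:.daf) (ˈsu.pe).
Foot heads (stressed positions): 1, 3, 5.
End Rule Leftmost: primary stress on the leftmost head = syllable 1.
Secondary stress on 3, 5: ˈdi.gla.ˌfi:.daf.ˌsu.pe.

primary 1, secondary 3, 5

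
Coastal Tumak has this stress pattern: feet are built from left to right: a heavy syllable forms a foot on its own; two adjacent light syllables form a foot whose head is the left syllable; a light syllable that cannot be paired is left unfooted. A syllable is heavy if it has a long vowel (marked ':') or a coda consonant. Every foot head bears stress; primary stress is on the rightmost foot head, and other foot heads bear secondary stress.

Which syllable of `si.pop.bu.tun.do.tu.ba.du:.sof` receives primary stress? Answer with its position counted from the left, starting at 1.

Weights: 1 si L, 2 pop H, 3 bu L, 4 tun H, 5 do L, 6 tu L, 7 ba L, 8 du: H, 9 sof H.
Parse left to right (heavy = foot alone; LL = one foot; stranded L unfooted): si (ˈpop) bu (ˈtun) (ˈdo.tu) ba (ˈdu:) (ˈsof).
Foot heads: 2, 4, 5, 8, 9.
Primary stress on the rightmost head = syllable 9.
Primary stress: syllable 9 → si.pop.bu.tun.do.tu.ba.du:.ˈsof.

9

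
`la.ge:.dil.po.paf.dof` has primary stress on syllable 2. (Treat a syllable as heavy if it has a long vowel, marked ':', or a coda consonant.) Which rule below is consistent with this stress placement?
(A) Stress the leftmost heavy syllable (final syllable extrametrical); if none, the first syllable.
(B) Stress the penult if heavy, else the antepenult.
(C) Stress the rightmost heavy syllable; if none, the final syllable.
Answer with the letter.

Rule A → syllable 2 ✓.
Rule B → syllable 5 (observed: 2).
Rule C → syllable 6 (observed: 2).

A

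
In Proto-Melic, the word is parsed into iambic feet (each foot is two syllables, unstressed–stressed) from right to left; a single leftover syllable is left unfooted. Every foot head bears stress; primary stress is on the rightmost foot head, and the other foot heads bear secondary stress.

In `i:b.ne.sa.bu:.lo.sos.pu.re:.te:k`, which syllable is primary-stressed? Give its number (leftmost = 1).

9

Parse right to left into iambic (σˈσ) feet: i:b (ne.ˈsa) (bu:.ˈlo) (sos.ˈpu) (re:.ˈte:k). Syllable 1 is left unfooted.
Foot heads (stressed positions): 3, 5, 7, 9.
End Rule Rightmost: primary stress on the rightmost head = syllable 9.
Primary stress: syllable 9 → i:b.ne.sa.bu:.lo.sos.pu.re:.ˈte:k.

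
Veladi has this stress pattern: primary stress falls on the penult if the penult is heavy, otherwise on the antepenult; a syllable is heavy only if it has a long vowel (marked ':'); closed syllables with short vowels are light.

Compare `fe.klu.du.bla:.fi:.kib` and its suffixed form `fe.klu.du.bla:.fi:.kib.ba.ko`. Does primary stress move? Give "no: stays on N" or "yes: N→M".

yes: 5→6

Base `fe.klu.du.bla:.fi:.kib` (6 syllables):
  Weights: 4 bla: H, 5 fi: H, 6 kib L.
  The penult (syllable 5, fi:) is heavy, so it takes stress.
  → primary stress on syllable 5.
Suffixed `fe.klu.du.bla:.fi:.kib.ba.ko` (8 syllables):
  Weights: 6 kib L, 7 ba L, 8 ko L.
  The penult (syllable 7, ba) is light, so stress falls on the antepenult (syllable 6, kib).
  → primary stress on syllable 6.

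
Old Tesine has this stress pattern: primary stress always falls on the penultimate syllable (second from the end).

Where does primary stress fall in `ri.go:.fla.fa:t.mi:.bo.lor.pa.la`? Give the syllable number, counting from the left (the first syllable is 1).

8

The word has 9 syllables; the penultimate syllable (second from the end) is syllable 8 (pa).
Primary stress: syllable 8 → ri.go:.fla.fa:t.mi:.bo.lor.ˈpa.la.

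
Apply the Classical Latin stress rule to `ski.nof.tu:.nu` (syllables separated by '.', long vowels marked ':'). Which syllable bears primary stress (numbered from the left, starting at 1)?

Classical Latin: stress the penult if heavy (long vowel or closed), else the antepenult.
Weights: 2 nof H, 3 tu: H, 4 nu L.
The penult (syllable 3, tu:) is heavy, so it takes stress.
Stress on syllable 3: ski.nof.ˈtu:.nu.

3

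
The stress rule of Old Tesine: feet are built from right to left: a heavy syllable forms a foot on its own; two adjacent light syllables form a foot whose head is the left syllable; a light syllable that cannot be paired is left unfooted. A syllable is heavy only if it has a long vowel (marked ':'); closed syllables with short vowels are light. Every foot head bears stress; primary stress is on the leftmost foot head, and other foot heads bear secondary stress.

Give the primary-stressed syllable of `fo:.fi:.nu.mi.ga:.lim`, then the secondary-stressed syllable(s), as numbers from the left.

Weights: 1 fo: H, 2 fi: H, 3 nu L, 4 mi L, 5 ga: H, 6 lim L.
Parse right to left (heavy = foot alone; LL = one foot; stranded L unfooted): (ˈfo:) (ˈfi:) (ˈnu.mi) (ˈga:) lim.
Foot heads: 1, 2, 3, 5.
Primary stress on the leftmost head = syllable 1.
Secondary stress on 2, 3, 5: ˈfo:.ˌfi:.ˌnu.mi.ˌga:.lim.

primary 1, secondary 2, 3, 5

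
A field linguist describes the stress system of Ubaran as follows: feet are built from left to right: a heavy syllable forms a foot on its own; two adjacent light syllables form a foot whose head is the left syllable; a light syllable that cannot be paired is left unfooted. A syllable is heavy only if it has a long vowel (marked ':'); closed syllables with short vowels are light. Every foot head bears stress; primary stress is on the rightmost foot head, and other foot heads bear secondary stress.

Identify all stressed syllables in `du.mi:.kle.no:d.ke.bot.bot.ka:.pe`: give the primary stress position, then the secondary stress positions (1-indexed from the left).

Weights: 1 du L, 2 mi: H, 3 kle L, 4 no:d H, 5 ke L, 6 bot L, 7 bot L, 8 ka: H, 9 pe L.
Parse left to right (heavy = foot alone; LL = one foot; stranded L unfooted): du (ˈmi:) kle (ˈno:d) (ˈke.bot) bot (ˈka:) pe.
Foot heads: 2, 4, 5, 8.
Primary stress on the rightmost head = syllable 8.
Secondary stress on 2, 4, 5: du.ˌmi:.kle.ˌno:d.ˌke.bot.bot.ˈka:.pe.

primary 8, secondary 2, 4, 5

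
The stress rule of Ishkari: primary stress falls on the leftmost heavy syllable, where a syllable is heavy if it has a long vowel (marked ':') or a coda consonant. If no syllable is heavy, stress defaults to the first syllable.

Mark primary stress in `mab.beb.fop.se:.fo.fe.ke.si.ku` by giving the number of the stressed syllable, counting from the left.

Weights: 1 mab H, 2 beb H, 3 fop H, 4 se: H, 5 fo L, 6 fe L, 7 ke L, 8 si L, 9 ku L.
Heavy syllables in the domain: 1, 2, 3, 4. The leftmost is syllable 1 (mab).
Primary stress: syllable 1 → ˈmab.beb.fop.se:.fo.fe.ke.si.ku.

1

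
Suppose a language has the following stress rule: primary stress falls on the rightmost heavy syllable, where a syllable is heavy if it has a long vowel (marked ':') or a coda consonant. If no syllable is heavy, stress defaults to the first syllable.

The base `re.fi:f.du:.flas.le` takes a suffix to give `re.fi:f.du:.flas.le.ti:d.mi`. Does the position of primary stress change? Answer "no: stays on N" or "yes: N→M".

Base `re.fi:f.du:.flas.le` (5 syllables):
  Weights: 1 re L, 2 fi:f H, 3 du: H, 4 flas H, 5 le L.
  Heavy syllables in the domain: 2, 3, 4. The rightmost is syllable 4 (flas).
  → primary stress on syllable 4.
Suffixed `re.fi:f.du:.flas.le.ti:d.mi` (7 syllables):
  Weights: 1 re L, 2 fi:f H, 3 du: H, 4 flas H, 5 le L, 6 ti:d H, 7 mi L.
  Heavy syllables in the domain: 2, 3, 4, 6. The rightmost is syllable 6 (ti:d).
  → primary stress on syllable 6.

yes: 4→6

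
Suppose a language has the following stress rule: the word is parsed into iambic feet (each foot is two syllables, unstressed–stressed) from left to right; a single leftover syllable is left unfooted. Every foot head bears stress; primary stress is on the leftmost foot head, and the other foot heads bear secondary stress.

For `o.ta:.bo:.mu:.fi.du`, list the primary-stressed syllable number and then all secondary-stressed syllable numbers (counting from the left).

Parse left to right into iambic (σˈσ) feet: (o.ˈta:) (bo:.ˈmu:) (fi.ˈdu).
Foot heads (stressed positions): 2, 4, 6.
End Rule Leftmost: primary stress on the leftmost head = syllable 2.
Secondary stress on 4, 6: o.ˈta:.bo:.ˌmu:.fi.ˌdu.

primary 2, secondary 4, 6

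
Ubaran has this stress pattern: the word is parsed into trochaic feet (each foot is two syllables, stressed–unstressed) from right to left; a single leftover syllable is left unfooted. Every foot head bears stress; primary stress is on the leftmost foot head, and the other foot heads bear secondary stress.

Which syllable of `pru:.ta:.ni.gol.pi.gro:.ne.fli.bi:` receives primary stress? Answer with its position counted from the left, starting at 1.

Parse right to left into trochaic (ˈσσ) feet: pru: (ˈta:.ni) (ˈgol.pi) (ˈgro:.ne) (ˈfli.bi:). Syllable 1 is left unfooted.
Foot heads (stressed positions): 2, 4, 6, 8.
End Rule Leftmost: primary stress on the leftmost head = syllable 2.
Primary stress: syllable 2 → pru:.ˈta:.ni.gol.pi.gro:.ne.fli.bi:.

2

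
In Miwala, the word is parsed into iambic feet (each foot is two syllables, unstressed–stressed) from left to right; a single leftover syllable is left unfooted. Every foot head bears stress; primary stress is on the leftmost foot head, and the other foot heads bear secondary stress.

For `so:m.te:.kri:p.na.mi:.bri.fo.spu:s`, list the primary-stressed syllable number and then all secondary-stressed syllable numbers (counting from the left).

primary 2, secondary 4, 6, 8

Parse left to right into iambic (σˈσ) feet: (so:m.ˈte:) (kri:p.ˈna) (mi:.ˈbri) (fo.ˈspu:s).
Foot heads (stressed positions): 2, 4, 6, 8.
End Rule Leftmost: primary stress on the leftmost head = syllable 2.
Secondary stress on 4, 6, 8: so:m.ˈte:.kri:p.ˌna.mi:.ˌbri.fo.ˌspu:s.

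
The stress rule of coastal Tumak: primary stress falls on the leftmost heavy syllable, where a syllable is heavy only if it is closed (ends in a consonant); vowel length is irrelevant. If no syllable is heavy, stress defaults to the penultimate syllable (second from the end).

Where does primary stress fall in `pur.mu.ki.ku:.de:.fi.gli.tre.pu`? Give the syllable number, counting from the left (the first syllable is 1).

Weights: 1 pur H, 2 mu L, 3 ki L, 4 ku: L, 5 de: L, 6 fi L, 7 gli L, 8 tre L, 9 pu L.
Heavy syllables in the domain: 1. The leftmost is syllable 1 (pur).
Primary stress: syllable 1 → ˈpur.mu.ki.ku:.de:.fi.gli.tre.pu.

1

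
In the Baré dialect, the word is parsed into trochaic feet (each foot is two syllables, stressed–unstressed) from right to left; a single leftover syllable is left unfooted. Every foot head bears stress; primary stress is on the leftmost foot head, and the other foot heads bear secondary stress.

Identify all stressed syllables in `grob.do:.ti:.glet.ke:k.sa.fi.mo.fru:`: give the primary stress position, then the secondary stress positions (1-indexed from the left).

primary 2, secondary 4, 6, 8

Parse right to left into trochaic (ˈσσ) feet: grob (ˈdo:.ti:) (ˈglet.ke:k) (ˈsa.fi) (ˈmo.fru:). Syllable 1 is left unfooted.
Foot heads (stressed positions): 2, 4, 6, 8.
End Rule Leftmost: primary stress on the leftmost head = syllable 2.
Secondary stress on 4, 6, 8: grob.ˈdo:.ti:.ˌglet.ke:k.ˌsa.fi.ˌmo.fru:.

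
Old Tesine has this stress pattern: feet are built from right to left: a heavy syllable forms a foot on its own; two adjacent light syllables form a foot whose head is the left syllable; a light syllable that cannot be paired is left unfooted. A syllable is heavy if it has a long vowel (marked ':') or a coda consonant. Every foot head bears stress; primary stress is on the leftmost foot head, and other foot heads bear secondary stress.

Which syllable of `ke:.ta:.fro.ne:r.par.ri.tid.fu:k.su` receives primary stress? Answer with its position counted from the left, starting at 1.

1

Weights: 1 ke: H, 2 ta: H, 3 fro L, 4 ne:r H, 5 par H, 6 ri L, 7 tid H, 8 fu:k H, 9 su L.
Parse right to left (heavy = foot alone; LL = one foot; stranded L unfooted): (ˈke:) (ˈta:) fro (ˈne:r) (ˈpar) ri (ˈtid) (ˈfu:k) su.
Foot heads: 1, 2, 4, 5, 7, 8.
Primary stress on the leftmost head = syllable 1.
Primary stress: syllable 1 → ˈke:.ta:.fro.ne:r.par.ri.tid.fu:k.su.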